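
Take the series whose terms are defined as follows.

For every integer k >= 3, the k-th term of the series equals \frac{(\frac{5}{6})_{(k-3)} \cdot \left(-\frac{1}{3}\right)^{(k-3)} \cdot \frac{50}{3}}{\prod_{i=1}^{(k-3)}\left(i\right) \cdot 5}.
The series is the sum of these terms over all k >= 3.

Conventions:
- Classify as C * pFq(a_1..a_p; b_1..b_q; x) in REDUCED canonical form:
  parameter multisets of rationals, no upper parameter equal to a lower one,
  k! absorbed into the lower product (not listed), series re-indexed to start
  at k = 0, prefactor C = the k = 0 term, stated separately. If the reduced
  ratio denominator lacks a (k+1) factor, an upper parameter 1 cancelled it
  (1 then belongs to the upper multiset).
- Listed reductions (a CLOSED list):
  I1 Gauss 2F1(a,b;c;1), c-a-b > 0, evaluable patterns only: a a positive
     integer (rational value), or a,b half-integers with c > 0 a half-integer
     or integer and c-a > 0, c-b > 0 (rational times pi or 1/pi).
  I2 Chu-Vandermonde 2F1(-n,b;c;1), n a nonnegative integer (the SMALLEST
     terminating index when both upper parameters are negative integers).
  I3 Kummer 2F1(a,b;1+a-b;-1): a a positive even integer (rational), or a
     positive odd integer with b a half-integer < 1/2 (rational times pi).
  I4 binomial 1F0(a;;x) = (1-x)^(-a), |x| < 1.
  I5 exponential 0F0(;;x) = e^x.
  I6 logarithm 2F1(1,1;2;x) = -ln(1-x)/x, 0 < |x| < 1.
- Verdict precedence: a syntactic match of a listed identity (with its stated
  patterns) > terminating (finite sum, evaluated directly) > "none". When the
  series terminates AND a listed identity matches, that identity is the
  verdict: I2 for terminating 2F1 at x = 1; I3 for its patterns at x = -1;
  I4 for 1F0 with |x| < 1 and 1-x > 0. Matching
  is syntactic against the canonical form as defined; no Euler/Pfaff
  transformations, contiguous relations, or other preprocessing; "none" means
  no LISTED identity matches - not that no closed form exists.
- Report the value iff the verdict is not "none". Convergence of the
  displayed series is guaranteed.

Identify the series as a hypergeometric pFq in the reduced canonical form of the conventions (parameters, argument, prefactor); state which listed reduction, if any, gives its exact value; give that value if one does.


Canonical form: C = \frac{10}{3} times 1F0 with upper {\frac{5}{6}}, lower {-}, x = -\frac{1}{3}. Verdict: this is the I4 binomial reduction (the 1F0 binomial series: exponent -5/6, x = -\frac{1}{3}). Sum: \frac{10}{3} \cdot \left(\frac{4}{3}\right)^{-\frac{5}{6}}.

Structural cue: t_0 being \frac{10}{3}, the product of the first k integers (prefactor 10/3) is k!.
Step ratio: r(k) = -\frac{1}{3} * (k+\frac{5}{6}) / [(k+1)] - rational in k. x = -\frac{1}{3}; t_0 = \frac{10}{3}; negate the roots.


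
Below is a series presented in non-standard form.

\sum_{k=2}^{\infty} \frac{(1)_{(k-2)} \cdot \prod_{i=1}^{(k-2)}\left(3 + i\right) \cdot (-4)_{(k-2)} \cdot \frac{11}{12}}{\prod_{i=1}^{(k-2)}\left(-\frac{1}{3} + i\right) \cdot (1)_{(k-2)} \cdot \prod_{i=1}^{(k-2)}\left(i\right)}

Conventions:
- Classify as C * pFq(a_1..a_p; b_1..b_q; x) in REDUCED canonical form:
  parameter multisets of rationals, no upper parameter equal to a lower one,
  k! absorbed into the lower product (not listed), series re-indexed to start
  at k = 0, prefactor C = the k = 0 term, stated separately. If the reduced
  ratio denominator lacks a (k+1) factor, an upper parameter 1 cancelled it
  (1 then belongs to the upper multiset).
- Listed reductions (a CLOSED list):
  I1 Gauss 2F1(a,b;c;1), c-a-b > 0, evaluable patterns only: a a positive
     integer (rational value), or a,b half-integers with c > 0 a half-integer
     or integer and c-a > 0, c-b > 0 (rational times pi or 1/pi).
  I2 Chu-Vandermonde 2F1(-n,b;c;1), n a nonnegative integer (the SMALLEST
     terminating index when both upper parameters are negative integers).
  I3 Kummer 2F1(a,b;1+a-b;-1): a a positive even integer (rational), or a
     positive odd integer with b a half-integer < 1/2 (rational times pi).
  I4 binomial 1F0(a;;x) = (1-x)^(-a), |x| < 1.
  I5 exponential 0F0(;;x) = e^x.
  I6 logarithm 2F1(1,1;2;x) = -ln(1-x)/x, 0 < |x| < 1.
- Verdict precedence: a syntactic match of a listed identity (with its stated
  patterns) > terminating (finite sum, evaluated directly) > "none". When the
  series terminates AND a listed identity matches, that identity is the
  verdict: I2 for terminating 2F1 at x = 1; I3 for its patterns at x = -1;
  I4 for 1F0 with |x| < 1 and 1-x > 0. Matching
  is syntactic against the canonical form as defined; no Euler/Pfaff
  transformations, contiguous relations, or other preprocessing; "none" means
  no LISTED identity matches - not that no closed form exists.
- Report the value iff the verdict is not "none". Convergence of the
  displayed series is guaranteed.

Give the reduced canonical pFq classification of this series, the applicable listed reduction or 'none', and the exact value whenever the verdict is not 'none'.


With C = \frac{11}{12}: the canonical form is 2F1(-4, 4; \frac{2}{3}; 1). Verdict: the Chu-Vandermonde identity I2 applies (terminating 2F1 at x = 1 with n = 4, b = 4, c = \frac{2}{3}). Exact value: \frac{7}{24}.

Key step: t_0 = \frac{11}{12} here, and the lower running product (C = 11/12) is a rising factorial.
Step ratio: r(k) = 1 * (k-4) (k+4) / [(k+\frac{2}{3}) (k+1)] - rational; roots negated = parameters, x = 1, C = \frac{11}{12}.


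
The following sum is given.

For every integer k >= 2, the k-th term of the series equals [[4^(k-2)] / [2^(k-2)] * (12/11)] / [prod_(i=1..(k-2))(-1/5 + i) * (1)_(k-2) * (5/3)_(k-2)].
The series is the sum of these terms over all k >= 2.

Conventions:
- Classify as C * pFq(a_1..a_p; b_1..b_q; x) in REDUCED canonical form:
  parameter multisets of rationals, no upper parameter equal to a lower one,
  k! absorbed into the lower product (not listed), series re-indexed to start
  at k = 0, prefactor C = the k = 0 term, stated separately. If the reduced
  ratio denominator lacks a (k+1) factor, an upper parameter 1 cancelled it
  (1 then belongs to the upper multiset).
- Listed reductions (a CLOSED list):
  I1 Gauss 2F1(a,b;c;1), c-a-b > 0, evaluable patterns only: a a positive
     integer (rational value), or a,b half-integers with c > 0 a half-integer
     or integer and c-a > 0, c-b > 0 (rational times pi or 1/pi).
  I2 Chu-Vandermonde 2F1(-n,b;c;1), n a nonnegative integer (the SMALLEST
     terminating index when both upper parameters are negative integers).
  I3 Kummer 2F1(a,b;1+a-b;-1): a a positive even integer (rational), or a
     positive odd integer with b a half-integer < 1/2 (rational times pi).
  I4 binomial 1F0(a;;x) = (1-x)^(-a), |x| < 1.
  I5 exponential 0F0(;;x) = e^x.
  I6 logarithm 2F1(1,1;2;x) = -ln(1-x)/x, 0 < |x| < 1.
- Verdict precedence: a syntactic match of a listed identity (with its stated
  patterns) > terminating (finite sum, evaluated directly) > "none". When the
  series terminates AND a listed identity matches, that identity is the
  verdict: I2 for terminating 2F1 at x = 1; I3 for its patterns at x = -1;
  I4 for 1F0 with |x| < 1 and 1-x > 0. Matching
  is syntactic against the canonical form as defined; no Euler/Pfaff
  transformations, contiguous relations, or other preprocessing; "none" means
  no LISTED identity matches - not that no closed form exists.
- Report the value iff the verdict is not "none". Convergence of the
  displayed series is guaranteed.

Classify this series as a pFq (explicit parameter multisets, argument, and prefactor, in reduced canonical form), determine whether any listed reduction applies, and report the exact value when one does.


The series (x = 2) is 0F2: upper {-}, lower {4/5, 5/3}, prefactor 12/11. Verdict: none. A 0F2 with upper {-} fits none of I1-I6 at x = 2; the sum runs forever.

The tell: x = 2 and (1)_k (C = 12/11) is k! itself.
Step ratio: r(k) = 2 * 1 / [(k+4/5) (k+5/3) (k+1)] ; factor over Q: parameters, x = 2, and C = 12/11.


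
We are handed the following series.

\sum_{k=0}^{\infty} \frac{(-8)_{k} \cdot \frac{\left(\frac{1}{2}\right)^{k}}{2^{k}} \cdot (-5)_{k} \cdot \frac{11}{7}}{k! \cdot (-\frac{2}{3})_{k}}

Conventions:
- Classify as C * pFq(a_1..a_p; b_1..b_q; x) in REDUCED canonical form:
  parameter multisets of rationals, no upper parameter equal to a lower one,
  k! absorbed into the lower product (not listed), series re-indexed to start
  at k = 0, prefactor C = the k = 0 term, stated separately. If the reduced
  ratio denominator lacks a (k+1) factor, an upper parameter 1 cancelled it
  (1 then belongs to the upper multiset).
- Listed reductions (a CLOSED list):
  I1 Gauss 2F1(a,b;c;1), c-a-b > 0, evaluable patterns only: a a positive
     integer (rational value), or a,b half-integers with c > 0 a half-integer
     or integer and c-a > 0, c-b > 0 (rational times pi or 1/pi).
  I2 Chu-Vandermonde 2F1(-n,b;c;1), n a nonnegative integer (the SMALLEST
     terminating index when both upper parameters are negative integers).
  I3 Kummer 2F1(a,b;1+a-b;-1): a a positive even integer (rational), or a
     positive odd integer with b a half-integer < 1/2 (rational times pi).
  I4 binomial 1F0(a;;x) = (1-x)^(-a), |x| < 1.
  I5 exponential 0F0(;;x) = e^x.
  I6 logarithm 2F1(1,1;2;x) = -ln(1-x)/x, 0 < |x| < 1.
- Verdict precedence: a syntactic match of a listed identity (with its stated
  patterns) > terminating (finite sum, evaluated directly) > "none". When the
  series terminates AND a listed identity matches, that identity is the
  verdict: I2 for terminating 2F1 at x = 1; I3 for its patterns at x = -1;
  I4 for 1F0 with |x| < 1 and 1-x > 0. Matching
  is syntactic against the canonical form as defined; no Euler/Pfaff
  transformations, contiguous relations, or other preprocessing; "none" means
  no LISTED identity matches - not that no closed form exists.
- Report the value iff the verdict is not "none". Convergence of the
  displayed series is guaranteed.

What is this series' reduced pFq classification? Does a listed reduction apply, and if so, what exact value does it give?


Prefactor \frac{11}{7}, argument \frac{1}{4}: 2F1 with upper {-8, -5} over lower {-\frac{2}{3}}. Verdict: terminating - upper parameter -5 makes this a finite sum (last index 5), evaluated exactly. Exact value: -\frac{1123573}{1792}.

The tell: x = \frac{1}{4} and the two k-th powers (C = 11/7) combine into one argument.
Ratio: r(k) = \frac{1}{4} * (k-8) (k-5) / [(k-\frac{2}{3}) (k+1)] - rational in k, leading ratio \frac{1}{4}; with t_0 = \frac{11}{7}, classification follows.


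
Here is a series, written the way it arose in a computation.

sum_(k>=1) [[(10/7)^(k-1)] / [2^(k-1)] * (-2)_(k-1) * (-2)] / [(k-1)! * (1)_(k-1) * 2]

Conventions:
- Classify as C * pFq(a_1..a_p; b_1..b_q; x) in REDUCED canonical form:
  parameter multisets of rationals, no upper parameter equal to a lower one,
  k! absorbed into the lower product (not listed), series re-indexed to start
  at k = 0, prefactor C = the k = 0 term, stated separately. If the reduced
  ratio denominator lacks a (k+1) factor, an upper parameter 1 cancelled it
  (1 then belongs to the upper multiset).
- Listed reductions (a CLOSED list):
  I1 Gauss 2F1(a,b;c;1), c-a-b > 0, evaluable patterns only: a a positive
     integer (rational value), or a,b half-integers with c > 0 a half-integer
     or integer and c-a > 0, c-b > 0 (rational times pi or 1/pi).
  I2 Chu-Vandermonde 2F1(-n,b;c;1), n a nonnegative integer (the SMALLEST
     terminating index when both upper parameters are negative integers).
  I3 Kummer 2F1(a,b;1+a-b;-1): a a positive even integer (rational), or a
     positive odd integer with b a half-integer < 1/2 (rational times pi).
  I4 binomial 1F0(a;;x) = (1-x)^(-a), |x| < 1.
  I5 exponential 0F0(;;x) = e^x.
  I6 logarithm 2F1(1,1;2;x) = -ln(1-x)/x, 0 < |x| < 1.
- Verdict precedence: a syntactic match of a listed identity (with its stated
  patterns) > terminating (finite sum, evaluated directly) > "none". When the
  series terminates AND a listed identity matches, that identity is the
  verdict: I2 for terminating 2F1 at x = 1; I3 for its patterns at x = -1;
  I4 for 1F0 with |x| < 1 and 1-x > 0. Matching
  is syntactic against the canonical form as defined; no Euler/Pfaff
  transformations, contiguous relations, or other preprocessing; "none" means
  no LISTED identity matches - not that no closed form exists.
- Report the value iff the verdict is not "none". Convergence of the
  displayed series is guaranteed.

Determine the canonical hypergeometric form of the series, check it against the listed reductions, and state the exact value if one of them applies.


Reduced: x = 5/7, 1F1, upper = {-2}, lower = {1}, C = -1. Verdict: terminating. With -2 upstairs the series is a 3-term polynomial sum; evaluated term by term. Exact value: 17/98.

First insight: x = (5/7) and the two k-th powers (prefactor -1) combine into one argument.
Term ratio: r(k) = (5/7) * (k-2) / [(k+1) (k+1)] - rational; roots negated = parameters, x = (5/7), C = -1.


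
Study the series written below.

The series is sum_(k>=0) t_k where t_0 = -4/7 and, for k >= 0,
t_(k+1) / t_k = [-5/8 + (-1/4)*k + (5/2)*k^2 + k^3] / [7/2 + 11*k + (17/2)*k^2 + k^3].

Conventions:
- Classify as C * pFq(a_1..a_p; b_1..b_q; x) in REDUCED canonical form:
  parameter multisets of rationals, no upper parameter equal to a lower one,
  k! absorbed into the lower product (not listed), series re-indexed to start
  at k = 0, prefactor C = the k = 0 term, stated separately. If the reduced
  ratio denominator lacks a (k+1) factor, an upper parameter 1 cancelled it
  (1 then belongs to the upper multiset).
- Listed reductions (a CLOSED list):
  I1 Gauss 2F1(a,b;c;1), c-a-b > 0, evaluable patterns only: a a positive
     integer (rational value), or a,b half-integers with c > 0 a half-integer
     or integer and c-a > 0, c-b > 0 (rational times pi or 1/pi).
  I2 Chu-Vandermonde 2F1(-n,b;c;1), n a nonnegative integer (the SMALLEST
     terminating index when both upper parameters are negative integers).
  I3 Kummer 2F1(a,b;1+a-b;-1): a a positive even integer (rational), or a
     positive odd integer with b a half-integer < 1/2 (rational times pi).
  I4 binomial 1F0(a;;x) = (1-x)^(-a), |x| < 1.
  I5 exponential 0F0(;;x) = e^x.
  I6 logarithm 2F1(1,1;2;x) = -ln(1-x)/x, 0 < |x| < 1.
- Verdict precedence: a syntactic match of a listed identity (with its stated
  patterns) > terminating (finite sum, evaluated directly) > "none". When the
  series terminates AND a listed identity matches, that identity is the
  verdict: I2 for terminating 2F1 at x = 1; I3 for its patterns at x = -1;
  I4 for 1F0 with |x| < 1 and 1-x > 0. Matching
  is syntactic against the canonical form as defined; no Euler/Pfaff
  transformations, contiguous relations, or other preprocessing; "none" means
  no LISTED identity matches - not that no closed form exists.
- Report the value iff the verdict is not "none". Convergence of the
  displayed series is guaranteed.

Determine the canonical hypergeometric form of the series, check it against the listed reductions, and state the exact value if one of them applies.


Canonical form: C = -4/7 times 2F1 with upper {-1/2, 5/2}, lower {7}, x = 1. Verdict: the half-integer Gauss pattern (I1) applies (x = 1; upper {-1/2, 5/2} half-integers, c = 7 in the evaluable pattern). Exact value: (-1048576/735735) / pi.

Key observation: t_0 = -4/7 here, and roots of the ratio polynomials (C = -4/7) are the negated parameters.
Ratio: r(k) = 1 * (k-1/2) (k+5/2) / [(k+7) (k+1)] - rational in k. x = 1; t_0 = -4/7; negate the roots.


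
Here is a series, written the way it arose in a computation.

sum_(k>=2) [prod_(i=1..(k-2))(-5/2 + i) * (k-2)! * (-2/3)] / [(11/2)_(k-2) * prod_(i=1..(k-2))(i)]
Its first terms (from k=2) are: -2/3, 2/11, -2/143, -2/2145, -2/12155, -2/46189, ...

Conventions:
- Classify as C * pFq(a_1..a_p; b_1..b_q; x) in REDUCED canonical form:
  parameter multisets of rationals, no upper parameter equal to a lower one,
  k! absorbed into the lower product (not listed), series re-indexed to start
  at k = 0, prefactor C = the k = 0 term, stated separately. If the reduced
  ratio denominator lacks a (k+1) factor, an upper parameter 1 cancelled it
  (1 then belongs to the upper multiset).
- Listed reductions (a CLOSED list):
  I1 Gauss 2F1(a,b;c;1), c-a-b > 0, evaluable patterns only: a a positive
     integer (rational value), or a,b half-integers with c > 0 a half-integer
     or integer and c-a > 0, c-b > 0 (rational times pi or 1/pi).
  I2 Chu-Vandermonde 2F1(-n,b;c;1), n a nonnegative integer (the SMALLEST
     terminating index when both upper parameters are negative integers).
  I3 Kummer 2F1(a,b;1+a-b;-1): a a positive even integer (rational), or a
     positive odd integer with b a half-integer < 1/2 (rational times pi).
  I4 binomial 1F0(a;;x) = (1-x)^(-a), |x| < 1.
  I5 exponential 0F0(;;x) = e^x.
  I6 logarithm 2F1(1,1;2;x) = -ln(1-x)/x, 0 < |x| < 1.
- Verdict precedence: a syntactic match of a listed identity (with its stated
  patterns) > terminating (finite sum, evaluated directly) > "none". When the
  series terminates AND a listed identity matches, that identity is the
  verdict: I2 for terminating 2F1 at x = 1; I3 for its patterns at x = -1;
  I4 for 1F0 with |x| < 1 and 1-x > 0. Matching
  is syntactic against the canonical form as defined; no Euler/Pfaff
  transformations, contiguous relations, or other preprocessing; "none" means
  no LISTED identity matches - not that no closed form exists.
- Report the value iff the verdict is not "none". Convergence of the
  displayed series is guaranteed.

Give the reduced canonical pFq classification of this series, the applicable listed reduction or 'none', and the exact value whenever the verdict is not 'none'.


At argument 1: a 2F1 with upper {-3/2, 1}, lower {11/2}, scaled by C = -2/3. Verdict: the Gauss summation I1 fires (x = 1: the Gamma ratio telescopes since c-a-b = 6 > 0 and a = 1 in Z>0). Exact value: -1/2.

Structural cue: x = 1 and the factorial ratio (C = -2/3, x = 1) (k+a-1)!/(a-1)! is a rising factorial (a)_k.
Ratio: r(k) = 1 * (k-3/2) (k+1) / [(k+11/2) (k+1)] ; factor over Q: parameters, x = 1, and C = -2/3.


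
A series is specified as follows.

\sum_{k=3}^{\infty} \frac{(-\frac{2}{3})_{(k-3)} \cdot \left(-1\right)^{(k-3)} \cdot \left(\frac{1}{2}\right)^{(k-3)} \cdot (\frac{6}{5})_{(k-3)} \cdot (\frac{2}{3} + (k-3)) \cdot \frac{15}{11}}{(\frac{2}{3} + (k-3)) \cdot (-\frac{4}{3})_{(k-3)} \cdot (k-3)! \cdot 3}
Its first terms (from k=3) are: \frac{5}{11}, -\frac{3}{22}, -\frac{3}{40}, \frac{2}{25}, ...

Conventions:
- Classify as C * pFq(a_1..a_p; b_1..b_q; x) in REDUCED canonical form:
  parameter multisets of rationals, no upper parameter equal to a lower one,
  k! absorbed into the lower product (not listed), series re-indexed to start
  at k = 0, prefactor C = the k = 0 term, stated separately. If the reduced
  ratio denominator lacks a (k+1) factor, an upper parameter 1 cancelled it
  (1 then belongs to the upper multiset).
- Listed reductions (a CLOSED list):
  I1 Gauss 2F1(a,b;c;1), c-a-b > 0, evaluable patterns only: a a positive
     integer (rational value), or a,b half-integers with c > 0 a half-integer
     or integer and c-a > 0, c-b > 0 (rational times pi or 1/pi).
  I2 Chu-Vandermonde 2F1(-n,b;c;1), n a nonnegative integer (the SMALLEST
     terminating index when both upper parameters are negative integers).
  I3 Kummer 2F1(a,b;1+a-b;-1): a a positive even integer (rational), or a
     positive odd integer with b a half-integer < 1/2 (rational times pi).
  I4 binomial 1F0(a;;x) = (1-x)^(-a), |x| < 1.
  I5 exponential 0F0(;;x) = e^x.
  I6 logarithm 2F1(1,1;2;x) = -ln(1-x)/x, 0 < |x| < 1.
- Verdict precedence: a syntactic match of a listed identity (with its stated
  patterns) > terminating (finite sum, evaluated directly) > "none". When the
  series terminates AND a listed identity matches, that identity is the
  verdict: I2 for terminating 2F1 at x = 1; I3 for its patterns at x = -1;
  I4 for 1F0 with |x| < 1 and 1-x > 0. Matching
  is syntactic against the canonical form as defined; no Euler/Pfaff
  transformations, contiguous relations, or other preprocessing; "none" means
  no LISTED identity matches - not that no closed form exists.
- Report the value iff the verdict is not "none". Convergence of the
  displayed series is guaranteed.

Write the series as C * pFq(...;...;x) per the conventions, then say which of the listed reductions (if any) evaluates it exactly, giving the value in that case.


Reduced: x = -\frac{1}{2}, 2F1, upper = {-\frac{2}{3}, \frac{6}{5}}, lower = {-\frac{4}{3}}, C = \frac{5}{11}. Verdict: none here - no I1-I6 shape fits x = -\frac{1}{2} with lower {-\frac{4}{3}}.

Key step: x = -\frac{1}{2} and the constant factors (C = 5/11) combine into one prefactor.
Ratio: r(k) = -\frac{1}{2} * (k-\frac{2}{3}) (k+\frac{6}{5}) / [(k-\frac{4}{3}) (k+1)] - rational in k, leading ratio -\frac{1}{2}; with t_0 = \frac{5}{11}, classification follows.


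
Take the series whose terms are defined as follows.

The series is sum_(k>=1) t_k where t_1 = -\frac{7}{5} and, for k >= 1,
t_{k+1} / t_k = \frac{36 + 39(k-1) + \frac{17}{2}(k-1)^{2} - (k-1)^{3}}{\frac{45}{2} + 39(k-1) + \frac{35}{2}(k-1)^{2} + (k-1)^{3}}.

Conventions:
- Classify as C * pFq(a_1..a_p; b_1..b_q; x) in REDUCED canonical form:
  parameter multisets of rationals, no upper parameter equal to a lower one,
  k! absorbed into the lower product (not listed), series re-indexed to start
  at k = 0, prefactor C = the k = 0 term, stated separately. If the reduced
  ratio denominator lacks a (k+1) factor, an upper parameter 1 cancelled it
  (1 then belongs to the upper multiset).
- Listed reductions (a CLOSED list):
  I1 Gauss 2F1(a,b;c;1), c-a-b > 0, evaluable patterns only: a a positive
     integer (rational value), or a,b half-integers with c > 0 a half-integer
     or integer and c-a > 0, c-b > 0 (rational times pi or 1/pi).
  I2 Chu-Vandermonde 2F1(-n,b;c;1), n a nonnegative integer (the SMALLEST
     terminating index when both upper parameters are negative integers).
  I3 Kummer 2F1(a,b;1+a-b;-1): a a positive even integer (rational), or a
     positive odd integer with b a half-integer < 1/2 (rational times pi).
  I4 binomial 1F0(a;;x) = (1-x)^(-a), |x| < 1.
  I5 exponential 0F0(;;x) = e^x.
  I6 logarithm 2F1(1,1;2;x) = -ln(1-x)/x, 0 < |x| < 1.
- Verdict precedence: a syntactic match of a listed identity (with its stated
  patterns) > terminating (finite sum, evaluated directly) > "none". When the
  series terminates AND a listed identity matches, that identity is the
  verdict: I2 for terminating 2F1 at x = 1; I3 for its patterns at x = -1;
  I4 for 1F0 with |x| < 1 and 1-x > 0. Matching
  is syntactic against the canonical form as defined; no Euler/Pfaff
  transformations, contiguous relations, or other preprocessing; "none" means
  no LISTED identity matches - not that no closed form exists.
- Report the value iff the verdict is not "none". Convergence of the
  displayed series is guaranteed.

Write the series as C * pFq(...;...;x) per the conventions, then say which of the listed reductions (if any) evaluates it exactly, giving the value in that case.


Reduced: x = -1, 2F1, upper = {-12, 2}, lower = {15}, C = -\frac{7}{5}. Verdict: Kummer's theorem (I3) fires (x = -1; c = 15 equals 1+a-b for upper {-12, 2}: listed pattern). Exact value: -\frac{49}{5}.

Structural cue: from the first term -\frac{7}{5}: roots of the ratio polynomials (C = -7/5) are the negated parameters.
Step ratio: r(k) = -1 * (k-12) (k+2) / [(k+15) (k+1)] - poly over poly, x = -1 from leading terms; C = -\frac{7}{5} at k = 0.


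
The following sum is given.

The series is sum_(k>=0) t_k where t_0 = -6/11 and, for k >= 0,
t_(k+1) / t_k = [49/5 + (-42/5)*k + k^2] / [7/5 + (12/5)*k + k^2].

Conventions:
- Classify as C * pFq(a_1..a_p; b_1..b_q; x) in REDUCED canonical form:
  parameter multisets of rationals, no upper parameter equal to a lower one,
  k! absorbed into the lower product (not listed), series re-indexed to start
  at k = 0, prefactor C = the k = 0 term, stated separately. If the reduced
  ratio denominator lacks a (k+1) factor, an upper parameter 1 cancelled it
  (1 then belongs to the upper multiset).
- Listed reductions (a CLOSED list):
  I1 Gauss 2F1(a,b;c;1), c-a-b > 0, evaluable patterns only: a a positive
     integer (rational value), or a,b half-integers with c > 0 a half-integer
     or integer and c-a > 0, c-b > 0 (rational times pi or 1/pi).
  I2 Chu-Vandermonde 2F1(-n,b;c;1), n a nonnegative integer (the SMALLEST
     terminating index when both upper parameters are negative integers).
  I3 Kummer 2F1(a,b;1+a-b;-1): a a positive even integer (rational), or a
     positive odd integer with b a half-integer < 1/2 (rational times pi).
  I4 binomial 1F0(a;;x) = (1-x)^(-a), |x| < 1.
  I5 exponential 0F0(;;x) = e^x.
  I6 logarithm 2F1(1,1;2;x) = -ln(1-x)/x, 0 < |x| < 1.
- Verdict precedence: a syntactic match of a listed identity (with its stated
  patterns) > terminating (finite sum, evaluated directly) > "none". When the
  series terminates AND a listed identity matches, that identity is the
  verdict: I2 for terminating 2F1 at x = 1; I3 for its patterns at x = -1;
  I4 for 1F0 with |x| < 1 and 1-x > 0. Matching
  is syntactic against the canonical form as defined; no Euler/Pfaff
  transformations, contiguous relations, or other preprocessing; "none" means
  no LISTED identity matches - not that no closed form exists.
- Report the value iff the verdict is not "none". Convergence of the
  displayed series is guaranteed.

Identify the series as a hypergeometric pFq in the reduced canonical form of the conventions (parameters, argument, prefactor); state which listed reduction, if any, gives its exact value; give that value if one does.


Classification (C = -6/11): 2F1 with upper {-7, -7/5}, lower {7/5}, argument x = 1. Verdict: Vandermonde's identity (I2) applies (terminating 2F1 at x = 1 with n = 7, b = -7/5, c = 7/5). Its exact value is -7163/1221.

The tell: t_0 being -6/11, roots of the ratio polynomials (prefactor -6/11) are the negated parameters.
Consecutive-term ratio: r(k) = 1 * (k-7) (k-7/5) / [(k+7/5) (k+1)] - poly over poly, x = 1 from leading terms; C = -6/11 at k = 0.


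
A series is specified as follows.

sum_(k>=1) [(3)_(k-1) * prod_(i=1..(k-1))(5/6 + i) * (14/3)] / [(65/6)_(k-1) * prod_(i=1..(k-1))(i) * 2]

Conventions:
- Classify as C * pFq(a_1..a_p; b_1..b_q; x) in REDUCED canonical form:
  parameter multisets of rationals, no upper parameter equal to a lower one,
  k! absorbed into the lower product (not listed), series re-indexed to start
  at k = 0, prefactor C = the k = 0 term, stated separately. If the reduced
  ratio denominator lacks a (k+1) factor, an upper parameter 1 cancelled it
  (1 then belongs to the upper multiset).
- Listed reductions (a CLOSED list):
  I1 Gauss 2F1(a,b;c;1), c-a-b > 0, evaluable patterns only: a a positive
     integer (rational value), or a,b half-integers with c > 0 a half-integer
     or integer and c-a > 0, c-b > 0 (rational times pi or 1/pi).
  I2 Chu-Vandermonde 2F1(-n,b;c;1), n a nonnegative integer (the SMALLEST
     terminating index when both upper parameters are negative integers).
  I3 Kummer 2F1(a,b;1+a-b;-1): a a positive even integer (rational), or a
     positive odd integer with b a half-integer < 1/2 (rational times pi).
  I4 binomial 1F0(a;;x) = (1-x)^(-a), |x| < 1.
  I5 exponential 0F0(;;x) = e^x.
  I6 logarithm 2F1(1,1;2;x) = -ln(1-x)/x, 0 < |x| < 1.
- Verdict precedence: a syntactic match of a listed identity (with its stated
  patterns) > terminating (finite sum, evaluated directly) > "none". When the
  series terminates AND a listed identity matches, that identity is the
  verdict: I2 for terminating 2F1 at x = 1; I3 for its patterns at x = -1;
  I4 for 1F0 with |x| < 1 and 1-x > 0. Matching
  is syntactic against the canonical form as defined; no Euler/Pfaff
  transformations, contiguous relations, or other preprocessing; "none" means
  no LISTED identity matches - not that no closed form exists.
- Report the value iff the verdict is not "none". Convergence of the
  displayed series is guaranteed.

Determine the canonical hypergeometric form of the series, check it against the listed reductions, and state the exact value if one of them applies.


The series (x = 1) is 2F1: upper {11/6, 3}, lower {65/6}, prefactor 7/3. Verdict at x = 1: Gauss's theorem (I1) matches (x = 1: the Gamma ratio telescopes since c-a-b = 6 > 0 and a = 3 in Z>0). Exact value: 146969/31104.

Key step: t_0 = 7/3 here, and the running product (C = 7/3) telescopes to a rising factorial.
Step ratio: r(k) = 1 * (k+11/6) (k+3) / [(k+65/6) (k+1)] ; factor over Q: parameters, x = 1, and C = 7/3.


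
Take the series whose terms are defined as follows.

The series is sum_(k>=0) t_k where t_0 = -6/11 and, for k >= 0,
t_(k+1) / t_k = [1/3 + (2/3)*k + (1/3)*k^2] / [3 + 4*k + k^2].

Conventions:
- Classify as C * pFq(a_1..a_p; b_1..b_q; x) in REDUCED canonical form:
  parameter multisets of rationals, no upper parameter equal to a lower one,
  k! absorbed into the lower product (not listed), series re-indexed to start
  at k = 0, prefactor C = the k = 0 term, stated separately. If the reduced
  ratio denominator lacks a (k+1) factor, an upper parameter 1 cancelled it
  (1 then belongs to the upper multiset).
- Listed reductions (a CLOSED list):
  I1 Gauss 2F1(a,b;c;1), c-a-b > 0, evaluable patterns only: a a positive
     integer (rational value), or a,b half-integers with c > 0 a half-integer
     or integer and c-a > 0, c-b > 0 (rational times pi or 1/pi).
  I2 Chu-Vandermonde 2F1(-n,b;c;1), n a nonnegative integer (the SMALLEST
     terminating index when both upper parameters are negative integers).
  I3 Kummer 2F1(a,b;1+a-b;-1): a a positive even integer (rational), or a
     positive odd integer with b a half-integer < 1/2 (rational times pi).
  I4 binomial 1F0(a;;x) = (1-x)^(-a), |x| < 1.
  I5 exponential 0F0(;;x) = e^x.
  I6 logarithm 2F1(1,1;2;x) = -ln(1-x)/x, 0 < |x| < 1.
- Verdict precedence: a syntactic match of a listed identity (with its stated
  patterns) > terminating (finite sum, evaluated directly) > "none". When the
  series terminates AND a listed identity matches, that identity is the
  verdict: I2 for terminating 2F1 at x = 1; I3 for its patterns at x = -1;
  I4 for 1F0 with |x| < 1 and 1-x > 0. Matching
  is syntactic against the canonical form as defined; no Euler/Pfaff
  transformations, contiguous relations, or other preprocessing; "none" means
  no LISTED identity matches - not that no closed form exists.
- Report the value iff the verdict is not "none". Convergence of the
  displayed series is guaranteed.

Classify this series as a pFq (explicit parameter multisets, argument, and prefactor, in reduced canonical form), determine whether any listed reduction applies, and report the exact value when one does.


Key observation: x = (1/3) and the expanded ratio factors over Q; prefactor -6/11, roots give parameters.
Step ratio: r(k) = (1/3) * (k+1) (k+1) / [(k+3) (k+1)] - rational in k. x = (1/3); t_0 = -6/11; negate the roots.

Classification (C = -6/11): 2F1 with upper {1, 1}, lower {3}, argument x = 1/3. Verdict: no listed reduction: x = 1/3 and upper {1, 1} fail every I1-I6 pattern.


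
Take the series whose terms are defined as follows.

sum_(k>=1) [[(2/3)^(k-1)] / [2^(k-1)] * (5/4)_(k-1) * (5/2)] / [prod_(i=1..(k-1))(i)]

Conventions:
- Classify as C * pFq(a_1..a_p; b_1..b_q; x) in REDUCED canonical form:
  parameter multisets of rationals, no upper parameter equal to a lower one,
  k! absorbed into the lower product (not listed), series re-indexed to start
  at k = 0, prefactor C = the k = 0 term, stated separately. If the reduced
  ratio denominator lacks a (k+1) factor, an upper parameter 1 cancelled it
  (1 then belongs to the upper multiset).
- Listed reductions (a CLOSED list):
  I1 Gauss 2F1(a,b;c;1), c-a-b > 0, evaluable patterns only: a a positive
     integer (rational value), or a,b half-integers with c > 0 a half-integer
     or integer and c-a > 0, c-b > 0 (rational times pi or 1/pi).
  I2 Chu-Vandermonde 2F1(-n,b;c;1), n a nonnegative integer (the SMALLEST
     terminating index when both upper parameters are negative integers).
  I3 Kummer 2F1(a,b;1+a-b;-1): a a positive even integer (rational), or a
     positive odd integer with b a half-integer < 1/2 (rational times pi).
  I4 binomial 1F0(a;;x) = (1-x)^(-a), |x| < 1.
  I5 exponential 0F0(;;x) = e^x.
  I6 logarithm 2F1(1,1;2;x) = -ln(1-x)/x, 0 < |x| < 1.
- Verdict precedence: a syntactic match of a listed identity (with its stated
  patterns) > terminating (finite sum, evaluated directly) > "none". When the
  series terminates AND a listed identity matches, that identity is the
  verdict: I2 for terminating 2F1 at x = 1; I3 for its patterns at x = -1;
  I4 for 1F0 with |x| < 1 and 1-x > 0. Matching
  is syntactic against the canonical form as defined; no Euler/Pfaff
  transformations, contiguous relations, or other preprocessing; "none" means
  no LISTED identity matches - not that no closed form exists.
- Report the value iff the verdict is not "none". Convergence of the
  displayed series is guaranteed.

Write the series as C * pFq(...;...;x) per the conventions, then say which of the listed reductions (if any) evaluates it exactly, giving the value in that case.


Classification (C = 5/2): 1F0 with upper {5/4}, lower {-}, argument x = 1/3. Verdict (x = 1/3): the I4 binomial reduction applies (the 1F0 binomial series: exponent -5/4, x = 1/3). Its exact value is (5/2) * (2/3)^(-5/4).

Structural cue: with t_0 = 5/2, the product of the first k integers (C = 5/2, x = 1/3) is k!.
Consecutive-term ratio: r(k) = (1/3) * (k+5/4) / [(k+1)] ; factor over Q: parameters, x = (1/3), and C = 5/2.


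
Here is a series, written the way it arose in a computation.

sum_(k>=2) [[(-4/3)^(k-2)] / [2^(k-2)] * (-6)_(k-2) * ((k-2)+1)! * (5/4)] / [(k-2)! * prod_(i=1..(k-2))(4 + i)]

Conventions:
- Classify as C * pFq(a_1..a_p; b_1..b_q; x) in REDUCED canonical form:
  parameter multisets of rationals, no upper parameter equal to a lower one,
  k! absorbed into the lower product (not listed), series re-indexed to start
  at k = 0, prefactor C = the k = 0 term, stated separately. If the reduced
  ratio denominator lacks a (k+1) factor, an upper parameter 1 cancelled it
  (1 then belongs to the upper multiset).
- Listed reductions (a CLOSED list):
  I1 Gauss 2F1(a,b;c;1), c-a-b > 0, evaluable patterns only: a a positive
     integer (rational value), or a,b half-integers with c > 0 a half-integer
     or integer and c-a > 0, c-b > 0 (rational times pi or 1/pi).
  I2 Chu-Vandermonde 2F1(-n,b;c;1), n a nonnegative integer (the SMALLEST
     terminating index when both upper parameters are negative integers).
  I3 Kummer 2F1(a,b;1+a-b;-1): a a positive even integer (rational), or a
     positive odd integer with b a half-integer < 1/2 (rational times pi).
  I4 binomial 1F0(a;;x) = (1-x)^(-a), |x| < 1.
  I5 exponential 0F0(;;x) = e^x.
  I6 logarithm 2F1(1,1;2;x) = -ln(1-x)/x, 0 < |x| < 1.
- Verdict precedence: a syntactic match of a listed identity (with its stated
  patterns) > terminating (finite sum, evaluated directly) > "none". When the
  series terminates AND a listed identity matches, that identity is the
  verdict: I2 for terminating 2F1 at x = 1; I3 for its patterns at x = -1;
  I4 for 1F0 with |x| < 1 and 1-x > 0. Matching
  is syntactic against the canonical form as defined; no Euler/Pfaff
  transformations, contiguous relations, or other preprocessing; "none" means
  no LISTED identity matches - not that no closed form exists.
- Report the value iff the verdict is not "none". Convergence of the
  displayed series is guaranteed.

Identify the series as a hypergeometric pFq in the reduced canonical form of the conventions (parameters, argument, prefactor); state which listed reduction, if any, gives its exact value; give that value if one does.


Canonical form: C = 5/4 times 2F1 with upper {-6, 2}, lower {5}, x = -2/3. Verdict: terminating - upper -6 stops the sum at k = 6; the 7 terms are added exactly. Exact value: 372221/61236.

Structural cue: t_0 being 5/4, the lower running product (C = 5/4) is a rising factorial.
Adjacent-term ratio: r(k) = (-2/3) * (k-6) (k+2) / [(k+5) (k+1)] ; factor over Q: parameters, x = (-2/3), and C = 5/4.


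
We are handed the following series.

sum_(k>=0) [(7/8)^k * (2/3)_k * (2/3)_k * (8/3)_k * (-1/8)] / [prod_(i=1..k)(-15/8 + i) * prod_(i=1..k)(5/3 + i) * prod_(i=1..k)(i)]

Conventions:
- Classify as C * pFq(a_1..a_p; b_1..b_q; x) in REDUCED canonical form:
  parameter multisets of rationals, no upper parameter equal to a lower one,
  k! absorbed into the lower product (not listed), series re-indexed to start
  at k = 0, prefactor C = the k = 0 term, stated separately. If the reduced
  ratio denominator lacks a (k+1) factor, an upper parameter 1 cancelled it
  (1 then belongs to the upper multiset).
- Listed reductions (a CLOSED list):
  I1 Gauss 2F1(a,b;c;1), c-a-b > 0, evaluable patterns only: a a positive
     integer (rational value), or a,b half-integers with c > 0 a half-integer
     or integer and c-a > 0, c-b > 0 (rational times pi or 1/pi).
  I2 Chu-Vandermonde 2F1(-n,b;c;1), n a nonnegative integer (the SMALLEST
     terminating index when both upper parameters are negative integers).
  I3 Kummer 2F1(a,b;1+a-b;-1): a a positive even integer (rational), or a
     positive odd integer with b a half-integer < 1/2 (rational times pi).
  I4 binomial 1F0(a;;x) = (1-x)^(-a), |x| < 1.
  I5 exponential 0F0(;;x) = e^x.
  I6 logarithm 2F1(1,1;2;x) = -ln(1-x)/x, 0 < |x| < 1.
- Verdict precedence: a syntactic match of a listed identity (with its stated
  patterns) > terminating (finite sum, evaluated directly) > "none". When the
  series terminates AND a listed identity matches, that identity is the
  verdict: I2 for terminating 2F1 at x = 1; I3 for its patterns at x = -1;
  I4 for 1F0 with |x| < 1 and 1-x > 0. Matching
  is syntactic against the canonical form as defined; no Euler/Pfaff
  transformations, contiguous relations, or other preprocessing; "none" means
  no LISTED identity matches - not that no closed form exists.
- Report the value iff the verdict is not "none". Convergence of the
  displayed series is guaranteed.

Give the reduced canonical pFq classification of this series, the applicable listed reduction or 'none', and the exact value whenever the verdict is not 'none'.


Classification (C = -1/8): 2F1 with upper {2/3, 2/3}, lower {-7/8}, argument x = 7/8. Verdict: none (x = 7/8): each listed identity misses the multisets {2/3, 2/3} ; {-7/8}.

Structural cue: x = (7/8) and the lower running product (prefactor -1/8) is a rising factorial.
Consecutive-term ratio: r(k) = (7/8) * (k+2/3) (k+2/3) / [(k-7/8) (k+1)] - rational in k. x = (7/8); t_0 = -1/8; negate the roots.


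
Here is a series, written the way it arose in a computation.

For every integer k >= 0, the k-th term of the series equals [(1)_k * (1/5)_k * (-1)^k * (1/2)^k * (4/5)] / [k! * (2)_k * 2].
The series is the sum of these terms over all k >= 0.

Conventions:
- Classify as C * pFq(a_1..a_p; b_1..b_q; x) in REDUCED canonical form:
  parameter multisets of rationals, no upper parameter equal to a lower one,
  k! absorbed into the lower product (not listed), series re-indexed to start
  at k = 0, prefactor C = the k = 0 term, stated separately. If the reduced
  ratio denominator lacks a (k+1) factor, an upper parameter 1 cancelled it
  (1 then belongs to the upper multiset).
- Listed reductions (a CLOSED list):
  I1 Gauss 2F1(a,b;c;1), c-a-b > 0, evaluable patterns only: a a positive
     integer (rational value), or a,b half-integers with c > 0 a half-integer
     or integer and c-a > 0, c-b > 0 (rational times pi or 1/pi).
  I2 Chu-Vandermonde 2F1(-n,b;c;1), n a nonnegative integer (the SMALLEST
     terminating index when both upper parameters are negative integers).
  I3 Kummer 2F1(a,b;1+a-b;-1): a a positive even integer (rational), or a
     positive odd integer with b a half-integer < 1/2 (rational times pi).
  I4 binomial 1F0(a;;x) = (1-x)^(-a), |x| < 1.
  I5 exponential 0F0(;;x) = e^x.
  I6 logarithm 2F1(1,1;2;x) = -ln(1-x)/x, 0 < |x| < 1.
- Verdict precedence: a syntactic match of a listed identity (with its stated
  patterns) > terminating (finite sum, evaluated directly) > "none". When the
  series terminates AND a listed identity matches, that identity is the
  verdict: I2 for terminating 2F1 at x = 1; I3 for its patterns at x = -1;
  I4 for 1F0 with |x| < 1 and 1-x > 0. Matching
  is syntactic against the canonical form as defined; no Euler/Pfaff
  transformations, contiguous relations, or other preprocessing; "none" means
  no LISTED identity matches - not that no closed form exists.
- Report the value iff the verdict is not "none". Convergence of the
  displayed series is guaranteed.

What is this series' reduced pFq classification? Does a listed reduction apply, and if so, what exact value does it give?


Classification (C = 2/5): 2F1 with upper {1/5, 1}, lower {2}, argument x = -1/2. Verdict: none. No listed pattern accepts 2F1(1/5, 1; 2; -1/2).

The tell: with t_0 = 2/5, the constant factors (C = 2/5, x = -1/2) combine into one prefactor.
Term ratio: r(k) = (-1/2) * (k+1/5) (k+1) / [(k+2) (k+1)] ; factor over Q: parameters, x = (-1/2), and C = 2/5.
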